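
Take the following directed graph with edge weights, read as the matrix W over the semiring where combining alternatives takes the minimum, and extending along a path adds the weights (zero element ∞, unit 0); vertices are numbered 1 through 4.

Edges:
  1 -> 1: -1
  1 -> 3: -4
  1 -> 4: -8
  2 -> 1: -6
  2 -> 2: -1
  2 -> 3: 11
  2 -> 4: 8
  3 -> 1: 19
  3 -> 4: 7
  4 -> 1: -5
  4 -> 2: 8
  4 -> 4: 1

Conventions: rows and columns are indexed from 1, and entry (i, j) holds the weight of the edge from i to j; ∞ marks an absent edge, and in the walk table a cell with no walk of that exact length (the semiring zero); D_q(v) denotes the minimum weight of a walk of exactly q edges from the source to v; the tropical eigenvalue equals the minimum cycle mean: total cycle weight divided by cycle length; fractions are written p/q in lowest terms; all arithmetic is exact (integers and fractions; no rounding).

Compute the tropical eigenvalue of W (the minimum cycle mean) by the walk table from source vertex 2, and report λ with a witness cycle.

q=0: [∞, 0, ∞, ∞]
q=1: [-6, -1, 11, 8]
q=2: [-7, -2, -10, -14]
q=3: [-19, -6, -11, -15]
q=4: [-20, -7, -23, -27]
Optimal cycle mean attained by: cycle 1->4->1, total (-8) + (-5), length 2.
Answer: λ = -13/2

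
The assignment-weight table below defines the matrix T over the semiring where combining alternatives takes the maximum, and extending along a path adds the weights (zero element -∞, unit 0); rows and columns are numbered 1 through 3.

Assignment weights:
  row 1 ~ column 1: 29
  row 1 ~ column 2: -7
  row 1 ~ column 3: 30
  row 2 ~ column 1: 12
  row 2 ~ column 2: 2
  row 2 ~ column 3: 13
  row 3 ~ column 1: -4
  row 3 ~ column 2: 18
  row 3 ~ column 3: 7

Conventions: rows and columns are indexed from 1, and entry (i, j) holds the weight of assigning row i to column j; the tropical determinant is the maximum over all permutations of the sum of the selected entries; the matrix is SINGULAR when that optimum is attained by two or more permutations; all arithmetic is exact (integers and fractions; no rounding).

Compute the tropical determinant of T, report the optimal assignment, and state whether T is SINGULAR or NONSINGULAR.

σ = (1, 2, 3): 29 + 2 + 7 = 38
σ = (1, 3, 2): 29 + 13 + 18 = 60
σ = (2, 1, 3): (-7) + 12 + 7 = 12
σ = (2, 3, 1): (-7) + 13 + (-4) = 2
σ = (3, 1, 2): 30 + 12 + 18 = 60
σ = (3, 2, 1): 30 + 2 + (-4) = 28
Optimal value attained by: σ = (1, 3, 2).
Answer: det⊕(T) = 60; verdict: SINGULAR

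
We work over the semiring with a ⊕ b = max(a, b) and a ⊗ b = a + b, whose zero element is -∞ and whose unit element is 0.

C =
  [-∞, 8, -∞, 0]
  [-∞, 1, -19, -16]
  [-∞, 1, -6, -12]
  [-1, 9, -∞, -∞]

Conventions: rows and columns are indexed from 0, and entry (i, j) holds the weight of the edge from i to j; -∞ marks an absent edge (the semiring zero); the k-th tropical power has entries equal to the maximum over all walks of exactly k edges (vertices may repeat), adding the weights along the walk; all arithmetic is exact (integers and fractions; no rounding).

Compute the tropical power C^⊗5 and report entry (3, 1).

C^⊗2:
  [-1, 9, -11, -8]
  [-17, 2, -18, -15]
  [-13, 2, -12, -15]
  [-∞, 10, -10, -1]
C^⊗3:
  [-9, 10, -10, -1]
  [-16, 3, -17, -14]
  [-16, 3, -17, -13]
  [-2, 11, -9, -6]
C^⊗4:
  [-2, 11, -9, -6]
  [-15, 4, -16, -13]
  [-14, 4, -16, -13]
  [-7, 12, -8, -2]
C^⊗5:
  [-7, 12, -8, -2]
  [-14, 5, -15, -12]
  [-14, 5, -15, -12]
  [-3, 13, -7, -4]
Key observation: the optimum is the walk 3->1->1->1->1->1, with weight 9 + 1 + 1 + 1 + 1 = 13.
Optimal value attained by: walk 3->1->1->1->1->1.
Answer: (C^⊗5)[3][1] = 13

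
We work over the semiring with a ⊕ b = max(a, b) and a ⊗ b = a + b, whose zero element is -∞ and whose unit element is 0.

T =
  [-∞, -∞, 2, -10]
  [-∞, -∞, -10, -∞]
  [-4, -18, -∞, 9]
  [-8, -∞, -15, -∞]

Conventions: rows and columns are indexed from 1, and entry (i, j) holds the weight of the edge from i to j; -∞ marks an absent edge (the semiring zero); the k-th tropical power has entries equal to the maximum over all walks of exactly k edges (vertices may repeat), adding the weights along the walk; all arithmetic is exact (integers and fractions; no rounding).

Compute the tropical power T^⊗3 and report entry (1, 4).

T^⊗2:
  [-2, -16, -25, 11]
  [-14, -28, -∞, -1]
  [1, -∞, -2, -14]
  [-19, -33, -6, -6]
T^⊗3:
  [3, -43, 0, -12]
  [-9, -∞, -12, -24]
  [-6, -20, 3, 7]
  [-10, -24, -17, 3]
Key observation: the optimum is the walk 1->3->1->4, with weight 2 + (-4) + (-10) = -12.
Optimal value attained by: walk 1->3->1->4.
Answer: (T^⊗3)[1][4] = -12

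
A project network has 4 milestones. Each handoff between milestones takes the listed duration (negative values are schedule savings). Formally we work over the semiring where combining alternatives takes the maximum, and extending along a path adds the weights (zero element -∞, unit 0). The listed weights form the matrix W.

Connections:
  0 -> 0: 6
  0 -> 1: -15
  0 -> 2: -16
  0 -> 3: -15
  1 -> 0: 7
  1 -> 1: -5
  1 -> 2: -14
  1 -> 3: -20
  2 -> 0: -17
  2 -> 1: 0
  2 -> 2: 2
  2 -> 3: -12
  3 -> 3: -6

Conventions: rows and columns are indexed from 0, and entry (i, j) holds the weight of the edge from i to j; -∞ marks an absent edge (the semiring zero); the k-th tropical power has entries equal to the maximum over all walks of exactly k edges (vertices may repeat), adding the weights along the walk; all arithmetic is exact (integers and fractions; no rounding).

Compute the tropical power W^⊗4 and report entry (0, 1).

W^⊗2:
  [12, -9, -10, -9]
  [13, -8, -9, -8]
  [7, 2, 4, -10]
  [-∞, -∞, -∞, -12]
W^⊗3:
  [18, -3, -4, -3]
  [19, -2, -3, -2]
  [13, 4, 6, -8]
  [-∞, -∞, -∞, -18]
W^⊗4:
  [24, 3, 2, 3]
  [25, 4, 3, 4]
  [19, 6, 8, -2]
  [-∞, -∞, -∞, -24]
Key observation: the optimum is the walk 0->0->0->0->1, with weight 6 + 6 + 6 + (-15) = 3.
Optimal value attained by: walk 0->0->0->0->1.
Answer: (W^⊗4)[0][1] = 3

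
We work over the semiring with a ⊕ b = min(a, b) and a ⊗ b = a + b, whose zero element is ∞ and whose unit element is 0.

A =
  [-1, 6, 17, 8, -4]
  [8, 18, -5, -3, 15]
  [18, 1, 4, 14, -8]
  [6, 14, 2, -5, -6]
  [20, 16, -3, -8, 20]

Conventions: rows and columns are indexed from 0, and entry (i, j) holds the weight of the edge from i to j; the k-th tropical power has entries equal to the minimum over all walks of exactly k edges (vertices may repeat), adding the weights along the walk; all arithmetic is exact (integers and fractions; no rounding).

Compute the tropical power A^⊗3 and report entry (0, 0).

A^⊗2:
  [-2, 5, -7, -12, -5]
  [3, -4, -1, -8, -13]
  [9, 5, -11, -16, -4]
  [1, 3, -9, -14, -11]
  [-2, -2, -6, -13, -14]
A^⊗3:
  [-6, -6, -10, -17, -18]
  [-2, 0, -16, -21, -14]
  [-10, -10, -14, -21, -22]
  [-8, -8, -14, -19, -20]
  [-7, -5, -17, -22, -19]
Key observation: the optimum is the walk 0->4->3->0, with weight (-4) + (-8) + 6 = -6.
Optimal value attained by: walk 0->4->3->0.
Answer: (A^⊗3)[0][0] = -6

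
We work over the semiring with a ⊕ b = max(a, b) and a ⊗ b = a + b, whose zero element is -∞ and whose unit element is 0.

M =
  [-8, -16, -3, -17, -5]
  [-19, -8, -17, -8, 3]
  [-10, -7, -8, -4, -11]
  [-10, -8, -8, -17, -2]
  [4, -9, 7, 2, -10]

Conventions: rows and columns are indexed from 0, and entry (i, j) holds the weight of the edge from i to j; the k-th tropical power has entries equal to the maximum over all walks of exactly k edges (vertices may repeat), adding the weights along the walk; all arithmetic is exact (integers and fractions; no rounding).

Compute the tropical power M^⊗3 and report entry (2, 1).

M^⊗2:
  [-1, -10, 2, -3, -13]
  [7, -6, 10, 5, -5]
  [-7, -12, -4, -9, -4]
  [2, -11, 5, 0, -5]
  [-3, 0, 1, 3, 0]
M^⊗3:
  [-8, -5, -4, -2, -5]
  [0, 3, 4, 6, 3]
  [0, -11, 3, -2, -9]
  [-1, -2, 2, 1, -2]
  [4, -5, 7, 2, 3]
Key observation: the optimum is the walk 2->4->2->1, with weight (-11) + 7 + (-7) = -11.
Optimal value attained by: walk 2->4->2->1.
Answer: (M^⊗3)[2][1] = -11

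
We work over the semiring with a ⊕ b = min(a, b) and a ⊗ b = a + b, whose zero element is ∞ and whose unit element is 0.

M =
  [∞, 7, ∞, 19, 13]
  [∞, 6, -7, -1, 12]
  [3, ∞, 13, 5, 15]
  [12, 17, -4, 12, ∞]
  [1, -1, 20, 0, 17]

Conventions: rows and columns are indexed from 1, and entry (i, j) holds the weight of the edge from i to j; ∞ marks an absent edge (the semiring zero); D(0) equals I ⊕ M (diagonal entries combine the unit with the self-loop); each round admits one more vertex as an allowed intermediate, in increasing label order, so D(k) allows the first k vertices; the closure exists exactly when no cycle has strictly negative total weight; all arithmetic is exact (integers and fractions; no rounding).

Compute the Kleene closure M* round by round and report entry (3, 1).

D(0):
  [0, 7, ∞, 19, 13]
  [∞, 0, -7, -1, 12]
  [3, ∞, 0, 5, 15]
  [12, 17, -4, 0, ∞]
  [1, -1, 20, 0, 0]
D(1):
  [0, 7, ∞, 19, 13]
  [∞, 0, -7, -1, 12]
  [3, 10, 0, 5, 15]
  [12, 17, -4, 0, 25]
  [1, -1, 20, 0, 0]
D(2):
  [0, 7, 0, 6, 13]
  [∞, 0, -7, -1, 12]
  [3, 10, 0, 5, 15]
  [12, 17, -4, 0, 25]
  [1, -1, -8, -2, 0]
D(3):
  [0, 7, 0, 5, 13]
  [-4, 0, -7, -2, 8]
  [3, 10, 0, 5, 15]
  [-1, 6, -4, 0, 11]
  [-5, -1, -8, -3, 0]
D(4):
  [0, 7, 0, 5, 13]
  [-4, 0, -7, -2, 8]
  [3, 10, 0, 5, 15]
  [-1, 6, -4, 0, 11]
  [-5, -1, -8, -3, 0]
D(5):
  [0, 7, 0, 5, 13]
  [-4, 0, -7, -2, 8]
  [3, 10, 0, 5, 15]
  [-1, 6, -4, 0, 11]
  [-5, -1, -8, -3, 0]
Answer: M*[3][1] = 3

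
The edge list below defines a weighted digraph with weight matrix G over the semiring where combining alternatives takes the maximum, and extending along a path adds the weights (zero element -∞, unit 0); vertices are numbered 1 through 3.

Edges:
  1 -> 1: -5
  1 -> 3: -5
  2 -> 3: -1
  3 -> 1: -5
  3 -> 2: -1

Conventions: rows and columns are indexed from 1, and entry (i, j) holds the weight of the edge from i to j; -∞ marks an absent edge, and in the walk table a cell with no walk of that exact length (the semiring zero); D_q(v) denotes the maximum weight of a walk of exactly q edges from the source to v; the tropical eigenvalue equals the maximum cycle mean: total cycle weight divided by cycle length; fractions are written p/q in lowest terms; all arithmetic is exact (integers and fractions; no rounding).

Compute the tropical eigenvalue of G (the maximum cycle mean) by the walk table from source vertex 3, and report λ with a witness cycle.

q=0: [-∞, -∞, 0]
q=1: [-5, -1, -∞]
q=2: [-10, -∞, -2]
q=3: [-7, -3, -15]
Optimal cycle mean attained by: cycle 2->3->2, total (-1) + (-1), length 2.
Answer: λ = -1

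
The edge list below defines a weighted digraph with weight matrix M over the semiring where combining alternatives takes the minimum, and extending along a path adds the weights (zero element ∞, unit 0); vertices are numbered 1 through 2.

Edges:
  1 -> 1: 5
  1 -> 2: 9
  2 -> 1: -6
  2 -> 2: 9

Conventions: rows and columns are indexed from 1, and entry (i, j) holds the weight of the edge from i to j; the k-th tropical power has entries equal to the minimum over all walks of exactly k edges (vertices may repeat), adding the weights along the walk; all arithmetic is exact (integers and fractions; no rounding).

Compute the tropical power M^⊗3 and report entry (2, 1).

M^⊗2:
  [3, 14]
  [-1, 3]
M^⊗3:
  [8, 12]
  [-3, 8]
Key observation: the optimum is the walk 2->1->2->1, with weight (-6) + 9 + (-6) = -3.
Optimal value attained by: walk 2->1->2->1.
Answer: (M^⊗3)[2][1] = -3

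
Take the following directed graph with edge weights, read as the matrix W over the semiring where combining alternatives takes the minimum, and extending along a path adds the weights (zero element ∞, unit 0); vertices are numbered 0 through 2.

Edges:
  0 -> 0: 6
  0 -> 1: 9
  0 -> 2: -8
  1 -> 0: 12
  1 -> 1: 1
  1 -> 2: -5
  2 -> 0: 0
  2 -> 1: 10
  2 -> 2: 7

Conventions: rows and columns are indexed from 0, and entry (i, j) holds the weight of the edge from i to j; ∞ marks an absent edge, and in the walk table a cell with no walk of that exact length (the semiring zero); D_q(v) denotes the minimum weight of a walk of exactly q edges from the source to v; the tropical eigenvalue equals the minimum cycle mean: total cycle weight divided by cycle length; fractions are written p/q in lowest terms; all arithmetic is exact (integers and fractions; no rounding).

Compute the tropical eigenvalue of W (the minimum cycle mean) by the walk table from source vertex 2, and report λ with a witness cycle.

q=0: [∞, ∞, 0]
q=1: [0, 10, 7]
q=2: [6, 9, -8]
q=3: [-8, 2, -2]
Optimal cycle mean attained by: cycle 0->2->0, total (-8) + 0, length 2.
Answer: λ = -4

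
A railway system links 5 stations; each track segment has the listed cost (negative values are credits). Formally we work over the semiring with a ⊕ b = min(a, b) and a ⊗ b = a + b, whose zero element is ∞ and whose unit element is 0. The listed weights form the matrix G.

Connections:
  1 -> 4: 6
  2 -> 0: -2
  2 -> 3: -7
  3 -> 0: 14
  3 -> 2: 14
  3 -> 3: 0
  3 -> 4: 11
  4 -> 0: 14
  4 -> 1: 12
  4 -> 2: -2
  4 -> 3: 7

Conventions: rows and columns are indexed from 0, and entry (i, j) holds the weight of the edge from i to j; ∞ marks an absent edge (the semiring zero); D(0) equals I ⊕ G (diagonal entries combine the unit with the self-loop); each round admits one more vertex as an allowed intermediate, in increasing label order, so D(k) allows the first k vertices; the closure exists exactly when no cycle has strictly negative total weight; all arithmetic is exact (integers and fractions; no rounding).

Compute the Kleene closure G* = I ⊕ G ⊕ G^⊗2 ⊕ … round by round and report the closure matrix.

D(0):
  [0, ∞, ∞, ∞, ∞]
  [∞, 0, ∞, ∞, 6]
  [-2, ∞, 0, -7, ∞]
  [14, ∞, 14, 0, 11]
  [14, 12, -2, 7, 0]
D(1):
  [0, ∞, ∞, ∞, ∞]
  [∞, 0, ∞, ∞, 6]
  [-2, ∞, 0, -7, ∞]
  [14, ∞, 14, 0, 11]
  [14, 12, -2, 7, 0]
D(2):
  [0, ∞, ∞, ∞, ∞]
  [∞, 0, ∞, ∞, 6]
  [-2, ∞, 0, -7, ∞]
  [14, ∞, 14, 0, 11]
  [14, 12, -2, 7, 0]
D(3):
  [0, ∞, ∞, ∞, ∞]
  [∞, 0, ∞, ∞, 6]
  [-2, ∞, 0, -7, ∞]
  [12, ∞, 14, 0, 11]
  [-4, 12, -2, -9, 0]
D(4):
  [0, ∞, ∞, ∞, ∞]
  [∞, 0, ∞, ∞, 6]
  [-2, ∞, 0, -7, 4]
  [12, ∞, 14, 0, 11]
  [-4, 12, -2, -9, 0]
D(5):
  [0, ∞, ∞, ∞, ∞]
  [2, 0, 4, -3, 6]
  [-2, 16, 0, -7, 4]
  [7, 23, 9, 0, 11]
  [-4, 12, -2, -9, 0]
Answer: G* = [[0, ∞, ∞, ∞, ∞], [2, 0, 4, -3, 6], [-2, 16, 0, -7, 4], [7, 23, 9, 0, 11], [-4, 12, -2, -9, 0]]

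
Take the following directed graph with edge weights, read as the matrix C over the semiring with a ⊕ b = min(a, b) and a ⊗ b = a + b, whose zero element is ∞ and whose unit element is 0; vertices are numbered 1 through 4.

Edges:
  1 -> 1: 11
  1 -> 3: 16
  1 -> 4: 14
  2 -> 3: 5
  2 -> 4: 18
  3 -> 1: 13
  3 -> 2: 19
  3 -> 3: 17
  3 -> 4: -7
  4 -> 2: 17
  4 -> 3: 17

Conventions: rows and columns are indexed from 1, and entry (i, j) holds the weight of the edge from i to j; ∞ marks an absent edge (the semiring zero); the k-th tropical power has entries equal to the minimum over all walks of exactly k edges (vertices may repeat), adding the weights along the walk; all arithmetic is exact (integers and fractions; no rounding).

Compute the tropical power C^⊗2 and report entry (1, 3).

C^⊗2:
  [22, 31, 27, 9]
  [18, 24, 22, -2]
  [24, 10, 10, 10]
  [30, 36, 22, 10]
Key observation: the optimum is the walk 1->1->3, with weight 11 + 16 = 27.
Optimal value attained by: walk 1->1->3.
Answer: (C^⊗2)[1][3] = 27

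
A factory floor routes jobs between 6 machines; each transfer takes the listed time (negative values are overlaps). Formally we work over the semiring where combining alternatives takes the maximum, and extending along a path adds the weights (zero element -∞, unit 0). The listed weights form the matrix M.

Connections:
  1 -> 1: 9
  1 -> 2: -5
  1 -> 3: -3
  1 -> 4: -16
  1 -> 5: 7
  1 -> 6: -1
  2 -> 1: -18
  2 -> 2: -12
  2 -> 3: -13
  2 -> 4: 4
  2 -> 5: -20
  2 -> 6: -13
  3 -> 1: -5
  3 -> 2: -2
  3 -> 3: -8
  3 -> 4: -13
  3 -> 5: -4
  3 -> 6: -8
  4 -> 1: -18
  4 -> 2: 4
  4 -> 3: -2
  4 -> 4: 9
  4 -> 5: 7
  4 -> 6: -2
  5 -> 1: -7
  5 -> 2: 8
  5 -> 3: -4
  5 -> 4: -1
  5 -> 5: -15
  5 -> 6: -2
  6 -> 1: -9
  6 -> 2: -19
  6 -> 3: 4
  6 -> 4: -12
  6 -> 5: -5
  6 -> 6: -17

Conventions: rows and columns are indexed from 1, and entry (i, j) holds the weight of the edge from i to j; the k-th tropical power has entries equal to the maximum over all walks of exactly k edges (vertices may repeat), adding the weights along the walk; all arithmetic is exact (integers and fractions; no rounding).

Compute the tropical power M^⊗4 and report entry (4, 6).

M^⊗2:
  [18, 15, 6, 6, 16, 8]
  [-9, 8, 2, 13, 11, 2]
  [4, 4, -4, 2, 2, -6]
  [0, 15, 7, 18, 16, 7]
  [2, 3, 2, 12, 6, -3]
  [0, 3, -4, -3, 0, -4]
M^⊗3:
  [27, 24, 15, 19, 25, 17]
  [4, 19, 11, 22, 20, 11]
  [13, 10, 1, 11, 11, 3]
  [9, 24, 16, 27, 25, 16]
  [11, 16, 10, 21, 19, 10]
  [9, 8, 0, 7, 7, -1]
M^⊗4:
  [36, 33, 24, 28, 34, 26]
  [13, 28, 20, 31, 29, 20]
  [22, 19, 10, 20, 20, 12]
  [18, 33, 25, 36, 34, 25]
  [20, 27, 19, 30, 28, 19]
  [18, 15, 6, 16, 16, 8]
Key observation: the optimum is the walk 4->4->4->4->6, with weight 9 + 9 + 9 + (-2) = 25.
Optimal value attained by: walk 4->4->4->4->6.
Answer: (M^⊗4)[4][6] = 25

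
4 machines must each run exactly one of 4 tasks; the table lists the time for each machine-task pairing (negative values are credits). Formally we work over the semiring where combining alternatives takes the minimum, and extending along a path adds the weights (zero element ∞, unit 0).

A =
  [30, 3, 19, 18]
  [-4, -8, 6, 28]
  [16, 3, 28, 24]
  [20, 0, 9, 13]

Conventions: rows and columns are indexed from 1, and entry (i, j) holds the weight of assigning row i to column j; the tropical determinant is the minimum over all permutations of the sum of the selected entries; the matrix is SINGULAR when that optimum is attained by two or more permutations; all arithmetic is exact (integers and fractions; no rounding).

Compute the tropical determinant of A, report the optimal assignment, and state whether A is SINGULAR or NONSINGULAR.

σ = (1, 2, 3, 4): 30 + (-8) + 28 + 13 = 63
σ = (1, 2, 4, 3): 30 + (-8) + 24 + 9 = 55
σ = (1, 3, 2, 4): 30 + 6 + 3 + 13 = 52
σ = (1, 3, 4, 2): 30 + 6 + 24 + 0 = 60
σ = (1, 4, 2, 3): 30 + 28 + 3 + 9 = 70
σ = (1, 4, 3, 2): 30 + 28 + 28 + 0 = 86
σ = (2, 1, 3, 4): 3 + (-4) + 28 + 13 = 40
σ = (2, 1, 4, 3): 3 + (-4) + 24 + 9 = 32
σ = (2, 3, 1, 4): 3 + 6 + 16 + 13 = 38
σ = (2, 3, 4, 1): 3 + 6 + 24 + 20 = 53
σ = (2, 4, 1, 3): 3 + 28 + 16 + 9 = 56
σ = (2, 4, 3, 1): 3 + 28 + 28 + 20 = 79
σ = (3, 1, 2, 4): 19 + (-4) + 3 + 13 = 31
σ = (3, 1, 4, 2): 19 + (-4) + 24 + 0 = 39
σ = (3, 2, 1, 4): 19 + (-8) + 16 + 13 = 40
σ = (3, 2, 4, 1): 19 + (-8) + 24 + 20 = 55
σ = (3, 4, 1, 2): 19 + 28 + 16 + 0 = 63
σ = (3, 4, 2, 1): 19 + 28 + 3 + 20 = 70
σ = (4, 1, 2, 3): 18 + (-4) + 3 + 9 = 26
σ = (4, 1, 3, 2): 18 + (-4) + 28 + 0 = 42
σ = (4, 2, 1, 3): 18 + (-8) + 16 + 9 = 35
σ = (4, 2, 3, 1): 18 + (-8) + 28 + 20 = 58
σ = (4, 3, 1, 2): 18 + 6 + 16 + 0 = 40
σ = (4, 3, 2, 1): 18 + 6 + 3 + 20 = 47
Optimal value attained by: σ = (4, 1, 2, 3).
Answer: det⊕(A) = 26; verdict: NONSINGULAR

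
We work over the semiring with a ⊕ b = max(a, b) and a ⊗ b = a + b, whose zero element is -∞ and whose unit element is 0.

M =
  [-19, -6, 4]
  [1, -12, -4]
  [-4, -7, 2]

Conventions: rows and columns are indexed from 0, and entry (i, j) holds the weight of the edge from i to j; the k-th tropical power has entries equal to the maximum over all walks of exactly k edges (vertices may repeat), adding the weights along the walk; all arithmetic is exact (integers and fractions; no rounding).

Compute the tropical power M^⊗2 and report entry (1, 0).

M^⊗2:
  [0, -3, 6]
  [-8, -5, 5]
  [-2, -5, 4]
Key observation: the optimum is the walk 1->2->0, with weight (-4) + (-4) = -8.
Optimal value attained by: walk 1->2->0.
Answer: (M^⊗2)[1][0] = -8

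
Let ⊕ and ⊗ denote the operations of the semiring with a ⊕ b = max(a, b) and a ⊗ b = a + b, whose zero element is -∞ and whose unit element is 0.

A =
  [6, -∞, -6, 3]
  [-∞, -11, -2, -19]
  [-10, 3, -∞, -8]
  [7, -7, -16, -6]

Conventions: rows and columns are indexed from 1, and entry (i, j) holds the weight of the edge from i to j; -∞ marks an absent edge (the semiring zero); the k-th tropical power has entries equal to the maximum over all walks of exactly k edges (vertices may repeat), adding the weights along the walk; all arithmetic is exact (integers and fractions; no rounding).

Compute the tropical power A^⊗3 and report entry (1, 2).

A^⊗2:
  [12, -3, 0, 9]
  [-12, 1, -13, -10]
  [-1, -8, 1, -7]
  [13, -13, 1, 10]
A^⊗3:
  [18, 3, 6, 15]
  [-3, -10, -1, -9]
  [5, 4, -7, 2]
  [19, 4, 7, 16]
Key observation: the optimum is the walk 1->1->3->2, with weight 6 + (-6) + 3 = 3.
Optimal value attained by: walk 1->1->3->2.
Answer: (A^⊗3)[1][2] = 3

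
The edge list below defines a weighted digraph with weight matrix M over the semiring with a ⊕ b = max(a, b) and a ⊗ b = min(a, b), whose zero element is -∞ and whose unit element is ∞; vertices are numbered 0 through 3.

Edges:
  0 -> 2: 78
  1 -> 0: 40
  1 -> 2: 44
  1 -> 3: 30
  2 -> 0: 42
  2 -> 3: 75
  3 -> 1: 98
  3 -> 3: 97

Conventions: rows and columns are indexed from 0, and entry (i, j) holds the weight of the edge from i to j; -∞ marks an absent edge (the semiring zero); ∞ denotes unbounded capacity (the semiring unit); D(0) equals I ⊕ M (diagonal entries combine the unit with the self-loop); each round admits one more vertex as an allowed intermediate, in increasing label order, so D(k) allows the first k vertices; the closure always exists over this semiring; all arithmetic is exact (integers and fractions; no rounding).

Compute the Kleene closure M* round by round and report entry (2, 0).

D(0):
  [∞, -∞, 78, -∞]
  [40, ∞, 44, 30]
  [42, -∞, ∞, 75]
  [-∞, 98, -∞, ∞]
D(1):
  [∞, -∞, 78, -∞]
  [40, ∞, 44, 30]
  [42, -∞, ∞, 75]
  [-∞, 98, -∞, ∞]
D(2):
  [∞, -∞, 78, -∞]
  [40, ∞, 44, 30]
  [42, -∞, ∞, 75]
  [40, 98, 44, ∞]
D(3):
  [∞, -∞, 78, 75]
  [42, ∞, 44, 44]
  [42, -∞, ∞, 75]
  [42, 98, 44, ∞]
D(4):
  [∞, 75, 78, 75]
  [42, ∞, 44, 44]
  [42, 75, ∞, 75]
  [42, 98, 44, ∞]
Answer: M*[2][0] = 42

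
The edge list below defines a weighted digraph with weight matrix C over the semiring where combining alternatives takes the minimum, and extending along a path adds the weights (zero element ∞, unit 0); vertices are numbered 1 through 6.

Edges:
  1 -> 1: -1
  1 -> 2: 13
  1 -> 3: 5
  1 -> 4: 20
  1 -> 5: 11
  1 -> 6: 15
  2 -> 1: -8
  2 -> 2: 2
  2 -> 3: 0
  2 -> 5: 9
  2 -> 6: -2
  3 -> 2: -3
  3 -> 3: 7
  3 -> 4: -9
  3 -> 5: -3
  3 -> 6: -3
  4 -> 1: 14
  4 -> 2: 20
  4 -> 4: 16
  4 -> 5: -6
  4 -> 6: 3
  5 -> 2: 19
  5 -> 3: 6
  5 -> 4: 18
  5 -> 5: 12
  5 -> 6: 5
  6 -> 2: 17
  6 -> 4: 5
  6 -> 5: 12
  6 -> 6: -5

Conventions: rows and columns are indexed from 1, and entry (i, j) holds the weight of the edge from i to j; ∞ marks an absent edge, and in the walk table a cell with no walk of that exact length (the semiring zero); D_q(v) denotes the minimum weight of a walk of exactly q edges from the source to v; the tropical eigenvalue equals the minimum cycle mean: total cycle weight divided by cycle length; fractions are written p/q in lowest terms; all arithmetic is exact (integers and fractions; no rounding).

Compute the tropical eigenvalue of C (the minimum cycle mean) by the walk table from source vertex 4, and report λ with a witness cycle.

q=0: [∞, ∞, ∞, 0, ∞, ∞]
q=1: [14, 20, ∞, 16, -6, 3]
q=2: [12, 13, 0, 8, 6, -2]
q=3: [5, -3, 7, -9, -3, -7]
q=4: [-11, -1, -3, -2, -15, -12]
q=5: [-12, -6, -9, -12, -8, -17]
q=6: [-14, -12, -7, -18, -18, -22]
Optimal cycle mean attained by: cycle 6->6, total (-5), length 1.
Answer: λ = -5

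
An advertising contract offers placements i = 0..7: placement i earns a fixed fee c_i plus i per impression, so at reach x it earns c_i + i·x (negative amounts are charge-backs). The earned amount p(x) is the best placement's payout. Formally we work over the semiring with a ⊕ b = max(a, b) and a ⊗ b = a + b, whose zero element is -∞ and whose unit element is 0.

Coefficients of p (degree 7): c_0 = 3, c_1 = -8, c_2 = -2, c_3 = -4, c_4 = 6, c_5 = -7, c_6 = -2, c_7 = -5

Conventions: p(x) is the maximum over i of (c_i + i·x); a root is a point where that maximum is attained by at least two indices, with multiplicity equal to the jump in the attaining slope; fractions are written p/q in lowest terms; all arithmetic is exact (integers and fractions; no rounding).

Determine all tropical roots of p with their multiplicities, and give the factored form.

hull edge (i=0, c=3) to (i=4, c=6): slope 3/4, span 4
hull edge (i=4, c=6) to (i=7, c=-5): slope -11/3, span 3
Factored form: p(x) = -5 ⊗ (x ⊕ (-3/4)) ⊗ (x ⊕ (-3/4)) ⊗ (x ⊕ (-3/4)) ⊗ (x ⊕ (-3/4)) ⊗ (x ⊕ 11/3) ⊗ (x ⊕ 11/3) ⊗ (x ⊕ 11/3)
Answer: roots = -3/4 (mult 4), 11/3 (mult 3)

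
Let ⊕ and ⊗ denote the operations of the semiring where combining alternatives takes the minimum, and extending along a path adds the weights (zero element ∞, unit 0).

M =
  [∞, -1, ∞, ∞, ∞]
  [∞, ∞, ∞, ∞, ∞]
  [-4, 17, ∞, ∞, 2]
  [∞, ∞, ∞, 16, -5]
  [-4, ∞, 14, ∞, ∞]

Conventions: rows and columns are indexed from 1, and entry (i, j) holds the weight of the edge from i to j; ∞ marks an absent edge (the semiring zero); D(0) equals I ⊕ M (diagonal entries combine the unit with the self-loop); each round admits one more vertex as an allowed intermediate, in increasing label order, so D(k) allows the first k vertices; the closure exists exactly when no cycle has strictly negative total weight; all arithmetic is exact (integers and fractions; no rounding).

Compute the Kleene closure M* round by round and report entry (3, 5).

D(0):
  [0, -1, ∞, ∞, ∞]
  [∞, 0, ∞, ∞, ∞]
  [-4, 17, 0, ∞, 2]
  [∞, ∞, ∞, 0, -5]
  [-4, ∞, 14, ∞, 0]
D(1):
  [0, -1, ∞, ∞, ∞]
  [∞, 0, ∞, ∞, ∞]
  [-4, -5, 0, ∞, 2]
  [∞, ∞, ∞, 0, -5]
  [-4, -5, 14, ∞, 0]
D(2):
  [0, -1, ∞, ∞, ∞]
  [∞, 0, ∞, ∞, ∞]
  [-4, -5, 0, ∞, 2]
  [∞, ∞, ∞, 0, -5]
  [-4, -5, 14, ∞, 0]
D(3):
  [0, -1, ∞, ∞, ∞]
  [∞, 0, ∞, ∞, ∞]
  [-4, -5, 0, ∞, 2]
  [∞, ∞, ∞, 0, -5]
  [-4, -5, 14, ∞, 0]
D(4):
  [0, -1, ∞, ∞, ∞]
  [∞, 0, ∞, ∞, ∞]
  [-4, -5, 0, ∞, 2]
  [∞, ∞, ∞, 0, -5]
  [-4, -5, 14, ∞, 0]
D(5):
  [0, -1, ∞, ∞, ∞]
  [∞, 0, ∞, ∞, ∞]
  [-4, -5, 0, ∞, 2]
  [-9, -10, 9, 0, -5]
  [-4, -5, 14, ∞, 0]
Answer: M*[3][5] = 2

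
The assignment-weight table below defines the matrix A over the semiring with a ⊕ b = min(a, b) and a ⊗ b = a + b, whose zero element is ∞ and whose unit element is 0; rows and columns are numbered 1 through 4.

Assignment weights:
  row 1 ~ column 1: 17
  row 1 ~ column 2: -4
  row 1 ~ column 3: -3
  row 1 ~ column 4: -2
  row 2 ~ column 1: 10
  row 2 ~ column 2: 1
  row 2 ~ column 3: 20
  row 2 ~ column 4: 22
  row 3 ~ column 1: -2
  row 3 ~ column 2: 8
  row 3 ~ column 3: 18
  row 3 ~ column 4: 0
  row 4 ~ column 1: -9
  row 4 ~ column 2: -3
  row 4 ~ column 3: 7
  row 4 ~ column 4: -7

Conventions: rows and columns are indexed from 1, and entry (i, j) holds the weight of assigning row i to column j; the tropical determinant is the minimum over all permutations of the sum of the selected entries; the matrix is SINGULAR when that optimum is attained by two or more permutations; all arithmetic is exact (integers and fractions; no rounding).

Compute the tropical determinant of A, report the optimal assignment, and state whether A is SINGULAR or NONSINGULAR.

σ = (1, 2, 3, 4): 17 + 1 + 18 + (-7) = 29
σ = (1, 2, 4, 3): 17 + 1 + 0 + 7 = 25
σ = (1, 3, 2, 4): 17 + 20 + 8 + (-7) = 38
σ = (1, 3, 4, 2): 17 + 20 + 0 + (-3) = 34
σ = (1, 4, 2, 3): 17 + 22 + 8 + 7 = 54
σ = (1, 4, 3, 2): 17 + 22 + 18 + (-3) = 54
σ = (2, 1, 3, 4): (-4) + 10 + 18 + (-7) = 17
σ = (2, 1, 4, 3): (-4) + 10 + 0 + 7 = 13
σ = (2, 3, 1, 4): (-4) + 20 + (-2) + (-7) = 7
σ = (2, 3, 4, 1): (-4) + 20 + 0 + (-9) = 7
σ = (2, 4, 1, 3): (-4) + 22 + (-2) + 7 = 23
σ = (2, 4, 3, 1): (-4) + 22 + 18 + (-9) = 27
σ = (3, 1, 2, 4): (-3) + 10 + 8 + (-7) = 8
σ = (3, 1, 4, 2): (-3) + 10 + 0 + (-3) = 4
σ = (3, 2, 1, 4): (-3) + 1 + (-2) + (-7) = -11
σ = (3, 2, 4, 1): (-3) + 1 + 0 + (-9) = -11
σ = (3, 4, 1, 2): (-3) + 22 + (-2) + (-3) = 14
σ = (3, 4, 2, 1): (-3) + 22 + 8 + (-9) = 18
σ = (4, 1, 2, 3): (-2) + 10 + 8 + 7 = 23
σ = (4, 1, 3, 2): (-2) + 10 + 18 + (-3) = 23
σ = (4, 2, 1, 3): (-2) + 1 + (-2) + 7 = 4
σ = (4, 2, 3, 1): (-2) + 1 + 18 + (-9) = 8
σ = (4, 3, 1, 2): (-2) + 20 + (-2) + (-3) = 13
σ = (4, 3, 2, 1): (-2) + 20 + 8 + (-9) = 17
Optimal value attained by: σ = (3, 2, 1, 4).
Answer: det⊕(A) = -11; verdict: SINGULAR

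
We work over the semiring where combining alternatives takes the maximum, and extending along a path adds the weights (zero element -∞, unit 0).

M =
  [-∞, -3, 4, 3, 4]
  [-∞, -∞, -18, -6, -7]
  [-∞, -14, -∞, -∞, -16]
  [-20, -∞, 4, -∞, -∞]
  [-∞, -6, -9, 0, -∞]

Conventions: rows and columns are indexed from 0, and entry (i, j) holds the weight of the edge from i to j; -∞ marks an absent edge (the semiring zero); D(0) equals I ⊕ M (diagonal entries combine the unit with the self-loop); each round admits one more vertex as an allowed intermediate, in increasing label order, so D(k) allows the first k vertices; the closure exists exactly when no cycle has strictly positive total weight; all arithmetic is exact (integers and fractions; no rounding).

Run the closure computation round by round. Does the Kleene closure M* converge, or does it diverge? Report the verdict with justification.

D(0):
  [0, -3, 4, 3, 4]
  [-∞, 0, -18, -6, -7]
  [-∞, -14, 0, -∞, -16]
  [-20, -∞, 4, 0, -∞]
  [-∞, -6, -9, 0, 0]
D(1):
  [0, -3, 4, 3, 4]
  [-∞, 0, -18, -6, -7]
  [-∞, -14, 0, -∞, -16]
  [-20, -23, 4, 0, -16]
  [-∞, -6, -9, 0, 0]
D(2):
  [0, -3, 4, 3, 4]
  [-∞, 0, -18, -6, -7]
  [-∞, -14, 0, -20, -16]
  [-20, -23, 4, 0, -16]
  [-∞, -6, -9, 0, 0]
D(3):
  [0, -3, 4, 3, 4]
  [-∞, 0, -18, -6, -7]
  [-∞, -14, 0, -20, -16]
  [-20, -10, 4, 0, -12]
  [-∞, -6, -9, 0, 0]
D(4):
  [0, -3, 7, 3, 4]
  [-26, 0, -2, -6, -7]
  [-40, -14, 0, -20, -16]
  [-20, -10, 4, 0, -12]
  [-20, -6, 4, 0, 0]
D(5):
  [0, -2, 8, 4, 4]
  [-26, 0, -2, -6, -7]
  [-36, -14, 0, -16, -16]
  [-20, -10, 4, 0, -12]
  [-20, -6, 4, 0, 0]
Key observation: every diagonal entry stays at the unit through all rounds, so no improving cycle exists.
Answer: CONVERGES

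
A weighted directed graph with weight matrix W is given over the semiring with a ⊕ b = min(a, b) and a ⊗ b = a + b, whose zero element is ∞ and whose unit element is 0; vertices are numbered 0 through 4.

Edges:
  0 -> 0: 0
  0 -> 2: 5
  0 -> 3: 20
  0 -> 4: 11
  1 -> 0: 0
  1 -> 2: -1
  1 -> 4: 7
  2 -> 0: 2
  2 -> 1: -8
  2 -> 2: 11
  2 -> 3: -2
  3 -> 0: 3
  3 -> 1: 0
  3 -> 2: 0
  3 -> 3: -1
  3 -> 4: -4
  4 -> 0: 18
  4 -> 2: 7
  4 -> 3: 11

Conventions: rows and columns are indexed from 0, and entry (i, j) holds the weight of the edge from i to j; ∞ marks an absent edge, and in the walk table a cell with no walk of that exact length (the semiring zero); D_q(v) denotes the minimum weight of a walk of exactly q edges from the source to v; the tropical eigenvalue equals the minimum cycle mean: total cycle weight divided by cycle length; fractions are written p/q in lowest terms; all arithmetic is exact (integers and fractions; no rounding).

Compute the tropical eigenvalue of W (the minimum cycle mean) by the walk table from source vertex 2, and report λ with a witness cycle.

q=0: [∞, ∞, 0, ∞, ∞]
q=1: [2, -8, 11, -2, ∞]
q=2: [-8, -2, -9, -3, -6]
q=3: [-8, -17, -3, -11, -7]
q=4: [-17, -11, -18, -12, -15]
q=5: [-17, -26, -12, -20, -16]
Optimal cycle mean attained by: cycle 1->2->1, total (-1) + (-8), length 2.
Answer: λ = -9/2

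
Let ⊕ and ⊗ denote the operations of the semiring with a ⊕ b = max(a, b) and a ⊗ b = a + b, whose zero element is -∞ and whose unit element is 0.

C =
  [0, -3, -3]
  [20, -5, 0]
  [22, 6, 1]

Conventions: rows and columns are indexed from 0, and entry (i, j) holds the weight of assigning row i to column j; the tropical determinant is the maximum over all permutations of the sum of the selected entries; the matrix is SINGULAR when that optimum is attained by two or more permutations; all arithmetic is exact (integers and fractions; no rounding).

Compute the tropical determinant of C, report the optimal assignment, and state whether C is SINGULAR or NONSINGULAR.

σ = (0, 1, 2): 0 + (-5) + 1 = -4
σ = (0, 2, 1): 0 + 0 + 6 = 6
σ = (1, 0, 2): (-3) + 20 + 1 = 18
σ = (1, 2, 0): (-3) + 0 + 22 = 19
σ = (2, 0, 1): (-3) + 20 + 6 = 23
σ = (2, 1, 0): (-3) + (-5) + 22 = 14
Optimal value attained by: σ = (2, 0, 1).
Answer: det⊕(C) = 23; verdict: NONSINGULAR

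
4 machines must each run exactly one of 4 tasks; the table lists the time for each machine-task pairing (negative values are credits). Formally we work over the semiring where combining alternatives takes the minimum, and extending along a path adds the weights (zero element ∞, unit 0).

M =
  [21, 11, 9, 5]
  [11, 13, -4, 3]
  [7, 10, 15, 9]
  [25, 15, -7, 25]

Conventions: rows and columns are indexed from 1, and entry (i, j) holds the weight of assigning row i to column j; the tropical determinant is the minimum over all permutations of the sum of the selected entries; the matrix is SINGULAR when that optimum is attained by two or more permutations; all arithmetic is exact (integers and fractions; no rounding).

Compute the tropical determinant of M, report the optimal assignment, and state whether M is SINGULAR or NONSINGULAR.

σ = (1, 2, 3, 4): 21 + 13 + 15 + 25 = 74
σ = (1, 2, 4, 3): 21 + 13 + 9 + (-7) = 36
σ = (1, 3, 2, 4): 21 + (-4) + 10 + 25 = 52
σ = (1, 3, 4, 2): 21 + (-4) + 9 + 15 = 41
σ = (1, 4, 2, 3): 21 + 3 + 10 + (-7) = 27
σ = (1, 4, 3, 2): 21 + 3 + 15 + 15 = 54
σ = (2, 1, 3, 4): 11 + 11 + 15 + 25 = 62
σ = (2, 1, 4, 3): 11 + 11 + 9 + (-7) = 24
σ = (2, 3, 1, 4): 11 + (-4) + 7 + 25 = 39
σ = (2, 3, 4, 1): 11 + (-4) + 9 + 25 = 41
σ = (2, 4, 1, 3): 11 + 3 + 7 + (-7) = 14
σ = (2, 4, 3, 1): 11 + 3 + 15 + 25 = 54
σ = (3, 1, 2, 4): 9 + 11 + 10 + 25 = 55
σ = (3, 1, 4, 2): 9 + 11 + 9 + 15 = 44
σ = (3, 2, 1, 4): 9 + 13 + 7 + 25 = 54
σ = (3, 2, 4, 1): 9 + 13 + 9 + 25 = 56
σ = (3, 4, 1, 2): 9 + 3 + 7 + 15 = 34
σ = (3, 4, 2, 1): 9 + 3 + 10 + 25 = 47
σ = (4, 1, 2, 3): 5 + 11 + 10 + (-7) = 19
σ = (4, 1, 3, 2): 5 + 11 + 15 + 15 = 46
σ = (4, 2, 1, 3): 5 + 13 + 7 + (-7) = 18
σ = (4, 2, 3, 1): 5 + 13 + 15 + 25 = 58
σ = (4, 3, 1, 2): 5 + (-4) + 7 + 15 = 23
σ = (4, 3, 2, 1): 5 + (-4) + 10 + 25 = 36
Optimal value attained by: σ = (2, 4, 1, 3).
Answer: det⊕(M) = 14; verdict: NONSINGULAR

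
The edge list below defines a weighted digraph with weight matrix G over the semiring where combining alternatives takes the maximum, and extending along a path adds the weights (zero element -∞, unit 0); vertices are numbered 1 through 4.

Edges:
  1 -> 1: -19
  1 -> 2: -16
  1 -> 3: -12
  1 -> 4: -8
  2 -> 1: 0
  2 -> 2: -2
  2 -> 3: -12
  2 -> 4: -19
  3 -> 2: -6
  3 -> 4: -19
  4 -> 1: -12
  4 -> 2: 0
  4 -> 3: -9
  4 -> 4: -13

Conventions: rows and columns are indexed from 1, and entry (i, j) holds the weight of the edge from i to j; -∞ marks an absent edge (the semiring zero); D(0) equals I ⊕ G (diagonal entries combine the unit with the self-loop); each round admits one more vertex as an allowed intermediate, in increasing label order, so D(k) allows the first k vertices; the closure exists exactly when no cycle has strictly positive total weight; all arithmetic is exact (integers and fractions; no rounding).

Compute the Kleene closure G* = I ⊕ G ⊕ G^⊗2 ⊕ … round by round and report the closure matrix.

D(0):
  [0, -16, -12, -8]
  [0, 0, -12, -19]
  [-∞, -6, 0, -19]
  [-12, 0, -9, 0]
D(1):
  [0, -16, -12, -8]
  [0, 0, -12, -8]
  [-∞, -6, 0, -19]
  [-12, 0, -9, 0]
D(2):
  [0, -16, -12, -8]
  [0, 0, -12, -8]
  [-6, -6, 0, -14]
  [0, 0, -9, 0]
D(3):
  [0, -16, -12, -8]
  [0, 0, -12, -8]
  [-6, -6, 0, -14]
  [0, 0, -9, 0]
D(4):
  [0, -8, -12, -8]
  [0, 0, -12, -8]
  [-6, -6, 0, -14]
  [0, 0, -9, 0]
Answer: G* = [[0, -8, -12, -8], [0, 0, -12, -8], [-6, -6, 0, -14], [0, 0, -9, 0]]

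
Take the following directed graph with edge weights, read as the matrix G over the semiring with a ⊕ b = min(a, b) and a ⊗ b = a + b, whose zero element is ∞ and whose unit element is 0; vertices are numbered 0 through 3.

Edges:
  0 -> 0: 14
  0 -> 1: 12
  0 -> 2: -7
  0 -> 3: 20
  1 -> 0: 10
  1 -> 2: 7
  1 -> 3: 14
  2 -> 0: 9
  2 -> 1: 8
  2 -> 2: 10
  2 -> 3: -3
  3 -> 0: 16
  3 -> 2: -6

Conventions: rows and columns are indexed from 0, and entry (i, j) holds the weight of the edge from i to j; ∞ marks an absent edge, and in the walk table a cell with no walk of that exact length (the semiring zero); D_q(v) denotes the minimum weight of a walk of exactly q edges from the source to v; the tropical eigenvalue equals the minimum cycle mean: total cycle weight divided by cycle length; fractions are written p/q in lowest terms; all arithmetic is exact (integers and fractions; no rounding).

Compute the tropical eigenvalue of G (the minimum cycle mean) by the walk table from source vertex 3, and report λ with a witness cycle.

q=0: [∞, ∞, ∞, 0]
q=1: [16, ∞, -6, ∞]
q=2: [3, 2, 4, -9]
q=3: [7, 12, -15, 1]
q=4: [-6, -7, -5, -18]
Optimal cycle mean attained by: cycle 2->3->2, total (-3) + (-6), length 2.
Answer: λ = -9/2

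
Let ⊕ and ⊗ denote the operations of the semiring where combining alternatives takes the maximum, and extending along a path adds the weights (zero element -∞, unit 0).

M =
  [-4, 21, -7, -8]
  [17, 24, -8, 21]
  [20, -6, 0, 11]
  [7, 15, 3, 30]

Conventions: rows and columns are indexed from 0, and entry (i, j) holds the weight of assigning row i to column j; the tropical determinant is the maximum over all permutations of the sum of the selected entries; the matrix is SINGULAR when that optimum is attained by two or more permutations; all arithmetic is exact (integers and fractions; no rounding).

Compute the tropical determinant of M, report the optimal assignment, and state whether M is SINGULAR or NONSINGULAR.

σ = (0, 1, 2, 3): (-4) + 24 + 0 + 30 = 50
σ = (0, 1, 3, 2): (-4) + 24 + 11 + 3 = 34
σ = (0, 2, 1, 3): (-4) + (-8) + (-6) + 30 = 12
σ = (0, 2, 3, 1): (-4) + (-8) + 11 + 15 = 14
σ = (0, 3, 1, 2): (-4) + 21 + (-6) + 3 = 14
σ = (0, 3, 2, 1): (-4) + 21 + 0 + 15 = 32
σ = (1, 0, 2, 3): 21 + 17 + 0 + 30 = 68
σ = (1, 0, 3, 2): 21 + 17 + 11 + 3 = 52
σ = (1, 2, 0, 3): 21 + (-8) + 20 + 30 = 63
σ = (1, 2, 3, 0): 21 + (-8) + 11 + 7 = 31
σ = (1, 3, 0, 2): 21 + 21 + 20 + 3 = 65
σ = (1, 3, 2, 0): 21 + 21 + 0 + 7 = 49
σ = (2, 0, 1, 3): (-7) + 17 + (-6) + 30 = 34
σ = (2, 0, 3, 1): (-7) + 17 + 11 + 15 = 36
σ = (2, 1, 0, 3): (-7) + 24 + 20 + 30 = 67
σ = (2, 1, 3, 0): (-7) + 24 + 11 + 7 = 35
σ = (2, 3, 0, 1): (-7) + 21 + 20 + 15 = 49
σ = (2, 3, 1, 0): (-7) + 21 + (-6) + 7 = 15
σ = (3, 0, 1, 2): (-8) + 17 + (-6) + 3 = 6
σ = (3, 0, 2, 1): (-8) + 17 + 0 + 15 = 24
σ = (3, 1, 0, 2): (-8) + 24 + 20 + 3 = 39
σ = (3, 1, 2, 0): (-8) + 24 + 0 + 7 = 23
σ = (3, 2, 0, 1): (-8) + (-8) + 20 + 15 = 19
σ = (3, 2, 1, 0): (-8) + (-8) + (-6) + 7 = -15
Optimal value attained by: σ = (1, 0, 2, 3).
Answer: det⊕(M) = 68; verdict: NONSINGULAR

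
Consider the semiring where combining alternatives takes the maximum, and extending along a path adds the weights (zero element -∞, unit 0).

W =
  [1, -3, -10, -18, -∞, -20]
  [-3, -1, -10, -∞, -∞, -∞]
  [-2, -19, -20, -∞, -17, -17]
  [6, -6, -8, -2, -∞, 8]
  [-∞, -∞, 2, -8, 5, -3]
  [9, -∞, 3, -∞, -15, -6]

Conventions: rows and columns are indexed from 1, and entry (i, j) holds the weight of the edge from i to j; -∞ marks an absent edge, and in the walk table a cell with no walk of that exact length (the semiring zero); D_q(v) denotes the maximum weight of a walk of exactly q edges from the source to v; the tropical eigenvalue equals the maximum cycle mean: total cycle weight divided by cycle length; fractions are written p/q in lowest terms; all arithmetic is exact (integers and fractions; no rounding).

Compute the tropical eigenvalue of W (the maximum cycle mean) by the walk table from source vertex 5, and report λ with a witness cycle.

q=0: [-∞, -∞, -∞, -∞, 0, -∞]
q=1: [-∞, -∞, 2, -8, 5, -3]
q=2: [6, -14, 7, -3, 10, 2]
q=3: [11, 3, 12, 2, 15, 7]
q=4: [16, 8, 17, 7, 20, 12]
q=5: [21, 13, 22, 12, 25, 17]
q=6: [26, 18, 27, 17, 30, 22]
Optimal cycle mean attained by: cycle 5->5, total 5, length 1.
Answer: λ = 5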